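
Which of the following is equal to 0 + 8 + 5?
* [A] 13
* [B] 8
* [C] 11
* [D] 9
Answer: A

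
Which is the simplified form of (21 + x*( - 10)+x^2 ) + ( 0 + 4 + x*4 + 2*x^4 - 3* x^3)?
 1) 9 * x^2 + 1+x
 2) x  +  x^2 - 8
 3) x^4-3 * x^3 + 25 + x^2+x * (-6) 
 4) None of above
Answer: 4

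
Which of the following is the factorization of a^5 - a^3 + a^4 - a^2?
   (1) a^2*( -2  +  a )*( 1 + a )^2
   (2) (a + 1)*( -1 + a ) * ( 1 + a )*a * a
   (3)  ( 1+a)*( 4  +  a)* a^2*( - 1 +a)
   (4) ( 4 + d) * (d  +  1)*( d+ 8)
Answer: 2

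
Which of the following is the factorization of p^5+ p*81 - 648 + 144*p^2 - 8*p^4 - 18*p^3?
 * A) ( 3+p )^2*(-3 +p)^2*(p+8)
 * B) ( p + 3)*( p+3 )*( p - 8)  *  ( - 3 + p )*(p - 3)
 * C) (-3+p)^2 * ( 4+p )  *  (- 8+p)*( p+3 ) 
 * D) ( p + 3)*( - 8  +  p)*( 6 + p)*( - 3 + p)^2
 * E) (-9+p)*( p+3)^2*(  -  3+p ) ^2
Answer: B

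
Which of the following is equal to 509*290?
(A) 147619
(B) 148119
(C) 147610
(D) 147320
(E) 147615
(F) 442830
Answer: C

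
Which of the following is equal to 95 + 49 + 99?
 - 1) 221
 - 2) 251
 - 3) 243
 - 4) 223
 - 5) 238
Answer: 3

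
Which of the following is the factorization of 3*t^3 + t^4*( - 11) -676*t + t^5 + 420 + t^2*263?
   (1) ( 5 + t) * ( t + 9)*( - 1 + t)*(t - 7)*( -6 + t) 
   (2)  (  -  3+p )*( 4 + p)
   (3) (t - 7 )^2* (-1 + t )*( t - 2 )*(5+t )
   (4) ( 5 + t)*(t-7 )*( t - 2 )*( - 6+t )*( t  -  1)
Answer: 4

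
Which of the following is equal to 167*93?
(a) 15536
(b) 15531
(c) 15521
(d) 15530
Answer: b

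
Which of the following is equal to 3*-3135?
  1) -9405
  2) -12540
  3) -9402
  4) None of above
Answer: 1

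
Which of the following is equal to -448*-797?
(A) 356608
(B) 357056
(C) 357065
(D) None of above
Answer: B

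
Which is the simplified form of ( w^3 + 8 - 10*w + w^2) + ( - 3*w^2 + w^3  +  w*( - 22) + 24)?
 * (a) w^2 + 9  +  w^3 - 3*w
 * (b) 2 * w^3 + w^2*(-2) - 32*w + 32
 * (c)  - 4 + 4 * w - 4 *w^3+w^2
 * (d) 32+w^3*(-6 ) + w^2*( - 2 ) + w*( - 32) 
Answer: b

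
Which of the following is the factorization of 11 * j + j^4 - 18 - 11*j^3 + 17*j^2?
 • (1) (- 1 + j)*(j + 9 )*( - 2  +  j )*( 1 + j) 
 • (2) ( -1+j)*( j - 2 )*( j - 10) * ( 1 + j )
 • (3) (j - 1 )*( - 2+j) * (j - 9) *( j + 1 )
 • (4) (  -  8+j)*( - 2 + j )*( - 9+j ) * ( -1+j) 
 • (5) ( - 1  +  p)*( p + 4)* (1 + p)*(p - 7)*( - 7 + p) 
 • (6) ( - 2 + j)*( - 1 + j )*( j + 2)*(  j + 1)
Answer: 3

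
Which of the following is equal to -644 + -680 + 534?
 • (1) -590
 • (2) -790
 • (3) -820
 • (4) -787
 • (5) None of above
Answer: 2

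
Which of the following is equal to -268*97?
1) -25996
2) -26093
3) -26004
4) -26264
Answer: 1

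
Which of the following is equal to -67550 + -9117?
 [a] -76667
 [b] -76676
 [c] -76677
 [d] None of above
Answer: a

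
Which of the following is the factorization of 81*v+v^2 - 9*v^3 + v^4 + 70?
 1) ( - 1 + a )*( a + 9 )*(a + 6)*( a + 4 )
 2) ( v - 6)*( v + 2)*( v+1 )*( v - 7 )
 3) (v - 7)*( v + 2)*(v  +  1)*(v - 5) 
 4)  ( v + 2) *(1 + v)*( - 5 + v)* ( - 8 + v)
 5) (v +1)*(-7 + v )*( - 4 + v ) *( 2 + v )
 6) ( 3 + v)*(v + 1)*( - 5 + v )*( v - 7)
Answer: 3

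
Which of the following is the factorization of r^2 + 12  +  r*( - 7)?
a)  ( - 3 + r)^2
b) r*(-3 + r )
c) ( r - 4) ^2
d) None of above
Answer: d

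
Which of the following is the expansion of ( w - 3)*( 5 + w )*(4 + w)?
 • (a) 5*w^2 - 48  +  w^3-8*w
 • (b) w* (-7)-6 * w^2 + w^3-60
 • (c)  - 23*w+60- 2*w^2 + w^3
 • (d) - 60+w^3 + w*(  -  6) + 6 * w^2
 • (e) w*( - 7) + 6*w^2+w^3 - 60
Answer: e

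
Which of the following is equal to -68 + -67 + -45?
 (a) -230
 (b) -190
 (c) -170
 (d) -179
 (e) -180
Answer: e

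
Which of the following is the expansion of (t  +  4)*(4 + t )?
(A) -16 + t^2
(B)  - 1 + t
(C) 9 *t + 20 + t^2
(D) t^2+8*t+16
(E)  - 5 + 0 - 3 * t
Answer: D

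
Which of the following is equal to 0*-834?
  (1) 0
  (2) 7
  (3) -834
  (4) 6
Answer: 1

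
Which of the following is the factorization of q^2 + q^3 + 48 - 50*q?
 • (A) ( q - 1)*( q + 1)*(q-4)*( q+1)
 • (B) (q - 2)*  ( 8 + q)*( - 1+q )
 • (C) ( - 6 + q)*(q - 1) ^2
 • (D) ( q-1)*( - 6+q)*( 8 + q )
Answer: D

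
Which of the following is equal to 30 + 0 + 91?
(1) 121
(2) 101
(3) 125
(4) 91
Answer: 1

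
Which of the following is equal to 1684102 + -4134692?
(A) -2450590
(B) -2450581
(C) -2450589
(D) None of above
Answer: A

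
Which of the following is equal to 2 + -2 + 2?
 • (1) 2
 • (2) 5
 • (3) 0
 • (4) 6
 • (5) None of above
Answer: 1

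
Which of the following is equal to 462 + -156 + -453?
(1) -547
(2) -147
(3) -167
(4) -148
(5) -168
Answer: 2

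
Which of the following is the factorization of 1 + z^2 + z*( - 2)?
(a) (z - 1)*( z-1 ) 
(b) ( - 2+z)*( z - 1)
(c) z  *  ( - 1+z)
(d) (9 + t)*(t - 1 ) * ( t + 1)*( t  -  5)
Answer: a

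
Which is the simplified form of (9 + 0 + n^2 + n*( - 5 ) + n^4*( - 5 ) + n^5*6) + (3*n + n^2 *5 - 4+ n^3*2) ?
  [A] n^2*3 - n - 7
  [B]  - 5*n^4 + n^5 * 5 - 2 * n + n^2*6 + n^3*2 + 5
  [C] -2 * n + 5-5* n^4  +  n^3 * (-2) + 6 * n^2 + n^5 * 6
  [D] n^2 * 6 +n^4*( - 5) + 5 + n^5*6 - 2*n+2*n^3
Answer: D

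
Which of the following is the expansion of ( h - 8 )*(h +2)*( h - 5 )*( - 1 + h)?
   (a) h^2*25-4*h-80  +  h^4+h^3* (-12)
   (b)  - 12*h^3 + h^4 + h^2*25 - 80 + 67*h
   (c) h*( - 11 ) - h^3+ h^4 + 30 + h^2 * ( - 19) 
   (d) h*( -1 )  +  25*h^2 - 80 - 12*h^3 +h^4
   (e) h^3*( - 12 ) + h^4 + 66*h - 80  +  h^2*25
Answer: e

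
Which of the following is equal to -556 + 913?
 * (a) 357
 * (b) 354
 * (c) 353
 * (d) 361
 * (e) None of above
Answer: a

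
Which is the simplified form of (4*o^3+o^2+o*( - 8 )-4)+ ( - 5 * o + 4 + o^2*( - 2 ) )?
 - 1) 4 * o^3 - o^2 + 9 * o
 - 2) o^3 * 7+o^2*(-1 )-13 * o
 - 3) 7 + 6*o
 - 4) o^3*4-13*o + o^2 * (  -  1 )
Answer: 4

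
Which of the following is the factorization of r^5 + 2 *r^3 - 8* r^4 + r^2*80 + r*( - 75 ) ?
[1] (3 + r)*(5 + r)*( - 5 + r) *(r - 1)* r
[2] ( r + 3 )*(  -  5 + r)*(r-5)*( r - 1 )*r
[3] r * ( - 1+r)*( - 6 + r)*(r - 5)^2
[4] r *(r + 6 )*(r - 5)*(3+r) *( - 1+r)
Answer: 2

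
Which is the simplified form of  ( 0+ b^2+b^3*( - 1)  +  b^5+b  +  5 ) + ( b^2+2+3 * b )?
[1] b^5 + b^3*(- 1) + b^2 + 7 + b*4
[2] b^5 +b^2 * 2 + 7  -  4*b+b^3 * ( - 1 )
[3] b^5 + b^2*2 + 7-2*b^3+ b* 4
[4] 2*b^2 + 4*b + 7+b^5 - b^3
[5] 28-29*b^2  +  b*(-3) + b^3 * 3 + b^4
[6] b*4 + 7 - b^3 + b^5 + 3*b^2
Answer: 4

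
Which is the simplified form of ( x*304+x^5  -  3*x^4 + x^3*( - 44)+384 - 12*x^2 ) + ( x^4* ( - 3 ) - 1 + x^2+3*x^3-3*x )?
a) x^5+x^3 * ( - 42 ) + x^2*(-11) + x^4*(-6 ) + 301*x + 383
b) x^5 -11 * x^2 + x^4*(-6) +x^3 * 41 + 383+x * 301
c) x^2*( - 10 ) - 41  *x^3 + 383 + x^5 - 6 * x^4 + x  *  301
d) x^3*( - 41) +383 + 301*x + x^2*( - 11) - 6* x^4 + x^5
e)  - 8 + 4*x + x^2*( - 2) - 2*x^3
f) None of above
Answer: d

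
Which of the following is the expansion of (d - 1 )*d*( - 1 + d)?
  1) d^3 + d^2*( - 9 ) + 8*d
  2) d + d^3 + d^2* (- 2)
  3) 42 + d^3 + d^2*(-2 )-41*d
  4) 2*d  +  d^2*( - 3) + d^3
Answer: 2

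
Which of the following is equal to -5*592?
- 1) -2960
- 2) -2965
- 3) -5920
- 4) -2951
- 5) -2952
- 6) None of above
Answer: 1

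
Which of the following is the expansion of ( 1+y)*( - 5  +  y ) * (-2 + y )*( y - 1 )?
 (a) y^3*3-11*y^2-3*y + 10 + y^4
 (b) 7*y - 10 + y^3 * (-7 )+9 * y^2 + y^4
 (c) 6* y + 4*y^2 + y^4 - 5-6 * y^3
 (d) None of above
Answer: b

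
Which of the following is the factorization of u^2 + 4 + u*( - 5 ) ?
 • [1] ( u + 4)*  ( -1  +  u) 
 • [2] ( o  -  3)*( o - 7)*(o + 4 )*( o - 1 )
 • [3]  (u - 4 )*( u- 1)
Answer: 3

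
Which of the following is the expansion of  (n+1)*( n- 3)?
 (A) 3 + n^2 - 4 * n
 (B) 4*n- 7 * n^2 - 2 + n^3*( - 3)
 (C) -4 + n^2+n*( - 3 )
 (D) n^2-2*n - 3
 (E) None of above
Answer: D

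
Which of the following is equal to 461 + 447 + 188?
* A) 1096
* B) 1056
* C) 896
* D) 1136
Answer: A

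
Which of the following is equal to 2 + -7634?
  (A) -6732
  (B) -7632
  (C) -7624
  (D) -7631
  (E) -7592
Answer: B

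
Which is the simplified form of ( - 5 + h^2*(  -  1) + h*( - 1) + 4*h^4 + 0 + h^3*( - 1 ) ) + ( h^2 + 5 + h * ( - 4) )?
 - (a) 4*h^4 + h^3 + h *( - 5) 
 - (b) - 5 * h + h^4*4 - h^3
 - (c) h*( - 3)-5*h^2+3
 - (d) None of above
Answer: b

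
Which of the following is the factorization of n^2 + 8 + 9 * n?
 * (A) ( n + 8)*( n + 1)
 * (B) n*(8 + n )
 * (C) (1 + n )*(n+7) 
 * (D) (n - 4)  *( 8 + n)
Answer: A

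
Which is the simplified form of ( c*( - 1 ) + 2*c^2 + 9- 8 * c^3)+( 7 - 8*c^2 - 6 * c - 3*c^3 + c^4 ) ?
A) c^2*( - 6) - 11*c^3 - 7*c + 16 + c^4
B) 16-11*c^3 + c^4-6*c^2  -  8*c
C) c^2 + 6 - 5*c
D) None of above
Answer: A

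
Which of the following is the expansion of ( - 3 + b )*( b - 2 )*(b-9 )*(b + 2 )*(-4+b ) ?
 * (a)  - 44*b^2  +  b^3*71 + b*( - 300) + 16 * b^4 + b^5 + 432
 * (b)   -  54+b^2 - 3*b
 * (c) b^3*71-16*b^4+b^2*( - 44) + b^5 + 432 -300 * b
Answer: c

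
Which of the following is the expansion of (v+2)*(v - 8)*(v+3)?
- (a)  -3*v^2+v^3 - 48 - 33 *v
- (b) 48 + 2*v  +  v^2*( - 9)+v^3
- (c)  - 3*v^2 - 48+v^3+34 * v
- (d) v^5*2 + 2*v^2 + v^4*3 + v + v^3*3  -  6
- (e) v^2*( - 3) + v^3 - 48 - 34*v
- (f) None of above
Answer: e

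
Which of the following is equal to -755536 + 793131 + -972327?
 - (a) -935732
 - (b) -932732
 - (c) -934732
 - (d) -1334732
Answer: c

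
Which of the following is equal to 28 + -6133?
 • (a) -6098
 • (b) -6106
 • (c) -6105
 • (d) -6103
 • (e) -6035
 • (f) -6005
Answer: c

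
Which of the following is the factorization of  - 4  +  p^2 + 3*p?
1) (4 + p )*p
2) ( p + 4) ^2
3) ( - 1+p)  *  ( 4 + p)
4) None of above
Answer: 3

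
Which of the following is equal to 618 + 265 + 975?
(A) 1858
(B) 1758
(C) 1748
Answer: A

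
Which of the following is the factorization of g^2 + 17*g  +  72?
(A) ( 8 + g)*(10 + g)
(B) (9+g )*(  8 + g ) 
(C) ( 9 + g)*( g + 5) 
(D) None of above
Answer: B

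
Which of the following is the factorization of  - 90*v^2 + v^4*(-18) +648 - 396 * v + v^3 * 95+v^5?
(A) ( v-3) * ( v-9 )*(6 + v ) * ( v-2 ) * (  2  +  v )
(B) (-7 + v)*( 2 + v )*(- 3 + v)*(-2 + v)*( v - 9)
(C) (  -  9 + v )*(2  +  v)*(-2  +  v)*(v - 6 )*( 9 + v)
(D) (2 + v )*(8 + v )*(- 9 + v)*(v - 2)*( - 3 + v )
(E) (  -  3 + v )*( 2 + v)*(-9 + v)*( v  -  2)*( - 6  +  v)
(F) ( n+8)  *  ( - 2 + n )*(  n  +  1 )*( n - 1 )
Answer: E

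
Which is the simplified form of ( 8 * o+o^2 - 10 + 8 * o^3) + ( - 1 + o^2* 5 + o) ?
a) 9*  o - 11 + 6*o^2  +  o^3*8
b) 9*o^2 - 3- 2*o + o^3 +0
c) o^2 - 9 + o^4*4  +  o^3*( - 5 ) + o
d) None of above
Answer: a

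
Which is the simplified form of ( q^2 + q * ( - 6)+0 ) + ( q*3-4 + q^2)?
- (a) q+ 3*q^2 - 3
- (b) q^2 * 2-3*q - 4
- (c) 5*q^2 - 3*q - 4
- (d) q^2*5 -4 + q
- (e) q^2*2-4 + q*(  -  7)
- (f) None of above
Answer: b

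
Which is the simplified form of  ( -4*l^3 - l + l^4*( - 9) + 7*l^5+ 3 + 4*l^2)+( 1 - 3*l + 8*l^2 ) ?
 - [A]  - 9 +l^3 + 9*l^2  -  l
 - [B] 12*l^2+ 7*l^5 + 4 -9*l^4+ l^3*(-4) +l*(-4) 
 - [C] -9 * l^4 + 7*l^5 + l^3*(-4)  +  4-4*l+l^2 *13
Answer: B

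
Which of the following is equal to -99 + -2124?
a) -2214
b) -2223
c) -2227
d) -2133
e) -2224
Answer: b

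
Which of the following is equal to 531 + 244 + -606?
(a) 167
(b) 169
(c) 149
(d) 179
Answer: b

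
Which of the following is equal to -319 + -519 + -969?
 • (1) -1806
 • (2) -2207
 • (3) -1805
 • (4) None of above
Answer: 4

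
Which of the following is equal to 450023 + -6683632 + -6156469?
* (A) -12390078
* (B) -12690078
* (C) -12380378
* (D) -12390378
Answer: A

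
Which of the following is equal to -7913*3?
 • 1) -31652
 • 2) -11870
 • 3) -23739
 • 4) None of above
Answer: 3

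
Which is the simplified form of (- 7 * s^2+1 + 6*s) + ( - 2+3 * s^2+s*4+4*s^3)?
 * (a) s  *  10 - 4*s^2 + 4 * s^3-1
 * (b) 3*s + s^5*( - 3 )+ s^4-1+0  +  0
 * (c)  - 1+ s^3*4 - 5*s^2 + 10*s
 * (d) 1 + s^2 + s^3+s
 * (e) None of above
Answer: a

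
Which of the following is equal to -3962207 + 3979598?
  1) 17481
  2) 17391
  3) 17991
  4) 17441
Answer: 2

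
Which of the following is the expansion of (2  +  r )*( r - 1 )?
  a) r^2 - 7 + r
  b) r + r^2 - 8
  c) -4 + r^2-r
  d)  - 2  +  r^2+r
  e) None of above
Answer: d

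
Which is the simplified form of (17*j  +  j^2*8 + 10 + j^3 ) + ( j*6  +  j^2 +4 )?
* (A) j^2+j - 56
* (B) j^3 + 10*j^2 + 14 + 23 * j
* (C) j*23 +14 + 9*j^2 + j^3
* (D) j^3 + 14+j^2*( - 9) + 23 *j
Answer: C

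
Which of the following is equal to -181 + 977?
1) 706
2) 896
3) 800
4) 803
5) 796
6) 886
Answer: 5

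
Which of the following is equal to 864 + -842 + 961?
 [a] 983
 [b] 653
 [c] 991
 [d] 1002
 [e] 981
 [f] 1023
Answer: a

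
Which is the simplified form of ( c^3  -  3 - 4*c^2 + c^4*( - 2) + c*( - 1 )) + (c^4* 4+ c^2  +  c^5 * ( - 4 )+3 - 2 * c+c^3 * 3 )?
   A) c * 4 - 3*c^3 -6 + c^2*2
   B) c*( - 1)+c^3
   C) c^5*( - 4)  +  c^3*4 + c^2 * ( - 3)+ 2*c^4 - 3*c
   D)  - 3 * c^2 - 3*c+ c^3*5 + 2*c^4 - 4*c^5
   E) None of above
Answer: C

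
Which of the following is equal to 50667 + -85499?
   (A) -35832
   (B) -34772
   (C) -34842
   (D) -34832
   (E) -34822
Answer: D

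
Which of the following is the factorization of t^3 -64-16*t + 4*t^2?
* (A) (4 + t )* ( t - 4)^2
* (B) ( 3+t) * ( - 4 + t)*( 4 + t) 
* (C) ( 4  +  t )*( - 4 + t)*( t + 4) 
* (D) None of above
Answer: C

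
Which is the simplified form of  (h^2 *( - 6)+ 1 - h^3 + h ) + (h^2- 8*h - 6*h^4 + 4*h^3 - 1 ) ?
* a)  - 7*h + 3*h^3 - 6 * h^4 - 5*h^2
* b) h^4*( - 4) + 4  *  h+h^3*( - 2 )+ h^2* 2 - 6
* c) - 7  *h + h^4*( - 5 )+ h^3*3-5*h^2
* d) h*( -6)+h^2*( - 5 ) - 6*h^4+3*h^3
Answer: a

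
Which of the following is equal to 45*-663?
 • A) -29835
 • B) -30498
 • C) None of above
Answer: A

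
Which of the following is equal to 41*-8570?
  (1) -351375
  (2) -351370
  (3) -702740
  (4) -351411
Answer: 2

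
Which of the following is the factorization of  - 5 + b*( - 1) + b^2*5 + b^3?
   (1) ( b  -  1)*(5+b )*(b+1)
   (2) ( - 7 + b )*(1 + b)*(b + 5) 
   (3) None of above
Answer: 1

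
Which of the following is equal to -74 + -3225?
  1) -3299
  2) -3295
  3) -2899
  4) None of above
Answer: 1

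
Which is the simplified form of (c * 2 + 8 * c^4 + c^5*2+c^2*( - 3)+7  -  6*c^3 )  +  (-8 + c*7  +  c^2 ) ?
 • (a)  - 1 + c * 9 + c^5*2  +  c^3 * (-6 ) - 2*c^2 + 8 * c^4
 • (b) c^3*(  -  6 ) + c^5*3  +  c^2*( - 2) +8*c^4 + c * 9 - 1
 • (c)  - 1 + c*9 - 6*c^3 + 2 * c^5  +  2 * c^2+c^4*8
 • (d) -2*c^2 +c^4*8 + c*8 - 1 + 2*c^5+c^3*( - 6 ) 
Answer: a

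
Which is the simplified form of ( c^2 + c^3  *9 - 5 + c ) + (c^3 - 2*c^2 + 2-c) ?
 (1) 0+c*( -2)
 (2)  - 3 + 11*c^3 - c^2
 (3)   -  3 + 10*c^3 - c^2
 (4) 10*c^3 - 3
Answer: 3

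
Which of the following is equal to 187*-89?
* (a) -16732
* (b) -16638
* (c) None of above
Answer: c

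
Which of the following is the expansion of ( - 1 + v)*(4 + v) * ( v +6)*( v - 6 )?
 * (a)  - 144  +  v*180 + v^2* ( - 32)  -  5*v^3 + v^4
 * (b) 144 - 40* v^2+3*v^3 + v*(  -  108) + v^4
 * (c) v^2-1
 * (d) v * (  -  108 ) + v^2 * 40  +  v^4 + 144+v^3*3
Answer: b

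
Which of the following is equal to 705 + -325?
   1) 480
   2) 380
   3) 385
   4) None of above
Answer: 2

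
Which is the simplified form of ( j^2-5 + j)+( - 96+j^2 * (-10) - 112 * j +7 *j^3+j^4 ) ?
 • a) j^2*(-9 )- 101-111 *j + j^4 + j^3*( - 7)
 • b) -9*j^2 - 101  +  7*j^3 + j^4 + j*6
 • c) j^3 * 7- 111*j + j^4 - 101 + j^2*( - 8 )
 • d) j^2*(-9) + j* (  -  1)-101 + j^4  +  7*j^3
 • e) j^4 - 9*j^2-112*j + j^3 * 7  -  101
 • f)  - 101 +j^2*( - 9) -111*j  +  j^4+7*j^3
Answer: f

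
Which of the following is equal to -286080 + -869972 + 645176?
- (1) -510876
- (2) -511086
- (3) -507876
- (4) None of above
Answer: 1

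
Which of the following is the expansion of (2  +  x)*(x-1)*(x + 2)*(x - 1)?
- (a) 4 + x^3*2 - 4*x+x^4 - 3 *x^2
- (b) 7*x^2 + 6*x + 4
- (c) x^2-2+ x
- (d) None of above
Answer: a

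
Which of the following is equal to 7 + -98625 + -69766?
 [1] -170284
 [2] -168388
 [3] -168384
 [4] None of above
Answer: 3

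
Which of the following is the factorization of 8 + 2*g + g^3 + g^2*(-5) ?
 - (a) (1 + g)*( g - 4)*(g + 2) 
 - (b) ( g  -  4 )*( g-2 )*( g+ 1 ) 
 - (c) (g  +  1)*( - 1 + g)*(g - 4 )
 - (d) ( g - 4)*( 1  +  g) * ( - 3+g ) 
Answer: b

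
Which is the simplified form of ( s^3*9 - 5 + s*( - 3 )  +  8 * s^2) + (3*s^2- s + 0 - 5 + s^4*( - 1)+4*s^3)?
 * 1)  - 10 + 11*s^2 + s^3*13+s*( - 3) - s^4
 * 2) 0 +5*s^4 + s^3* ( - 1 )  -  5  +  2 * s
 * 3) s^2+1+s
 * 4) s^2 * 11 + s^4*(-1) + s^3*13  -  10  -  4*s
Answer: 4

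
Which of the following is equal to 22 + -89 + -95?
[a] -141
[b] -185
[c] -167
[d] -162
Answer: d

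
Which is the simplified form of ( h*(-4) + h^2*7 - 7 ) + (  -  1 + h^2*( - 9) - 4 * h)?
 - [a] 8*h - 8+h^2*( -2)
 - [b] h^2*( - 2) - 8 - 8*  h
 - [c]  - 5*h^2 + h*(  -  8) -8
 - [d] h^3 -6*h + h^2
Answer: b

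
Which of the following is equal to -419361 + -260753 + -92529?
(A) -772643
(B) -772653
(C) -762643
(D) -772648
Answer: A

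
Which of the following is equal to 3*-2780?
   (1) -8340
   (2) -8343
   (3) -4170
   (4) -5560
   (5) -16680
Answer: 1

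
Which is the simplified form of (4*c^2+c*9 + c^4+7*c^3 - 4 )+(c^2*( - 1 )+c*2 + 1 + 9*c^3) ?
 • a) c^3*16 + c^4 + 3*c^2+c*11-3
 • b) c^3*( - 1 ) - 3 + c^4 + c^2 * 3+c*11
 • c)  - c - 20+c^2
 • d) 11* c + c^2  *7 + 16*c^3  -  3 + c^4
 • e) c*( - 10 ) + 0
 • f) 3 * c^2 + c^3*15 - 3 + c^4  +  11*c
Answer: a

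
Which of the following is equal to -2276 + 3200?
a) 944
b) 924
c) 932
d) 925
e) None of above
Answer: b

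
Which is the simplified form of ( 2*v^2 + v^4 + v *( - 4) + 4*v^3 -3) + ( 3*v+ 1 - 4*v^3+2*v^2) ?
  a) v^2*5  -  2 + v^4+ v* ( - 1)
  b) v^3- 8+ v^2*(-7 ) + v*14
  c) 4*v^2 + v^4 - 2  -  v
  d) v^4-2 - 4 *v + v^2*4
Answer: c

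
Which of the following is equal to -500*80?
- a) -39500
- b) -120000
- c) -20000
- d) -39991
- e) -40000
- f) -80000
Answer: e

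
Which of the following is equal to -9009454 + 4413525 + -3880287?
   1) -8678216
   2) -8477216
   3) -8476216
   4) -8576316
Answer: 3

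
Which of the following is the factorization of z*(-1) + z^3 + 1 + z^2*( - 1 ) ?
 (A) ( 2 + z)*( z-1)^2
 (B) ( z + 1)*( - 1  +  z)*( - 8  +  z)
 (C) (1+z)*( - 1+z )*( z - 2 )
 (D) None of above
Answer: D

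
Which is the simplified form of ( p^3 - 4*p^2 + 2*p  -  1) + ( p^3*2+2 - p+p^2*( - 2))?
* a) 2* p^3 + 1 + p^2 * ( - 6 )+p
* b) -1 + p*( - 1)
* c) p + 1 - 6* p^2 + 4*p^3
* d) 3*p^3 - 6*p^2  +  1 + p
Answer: d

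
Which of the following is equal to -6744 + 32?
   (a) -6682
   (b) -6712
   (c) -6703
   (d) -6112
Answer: b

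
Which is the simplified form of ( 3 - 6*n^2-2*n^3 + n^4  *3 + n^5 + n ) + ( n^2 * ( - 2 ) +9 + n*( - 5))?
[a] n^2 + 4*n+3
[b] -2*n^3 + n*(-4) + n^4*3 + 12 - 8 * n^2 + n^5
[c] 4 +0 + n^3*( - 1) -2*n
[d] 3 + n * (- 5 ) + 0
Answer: b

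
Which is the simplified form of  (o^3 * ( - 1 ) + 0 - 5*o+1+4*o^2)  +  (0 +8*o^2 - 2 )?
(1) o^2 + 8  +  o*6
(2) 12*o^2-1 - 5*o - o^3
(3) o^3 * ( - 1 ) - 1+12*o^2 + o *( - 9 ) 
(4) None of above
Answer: 2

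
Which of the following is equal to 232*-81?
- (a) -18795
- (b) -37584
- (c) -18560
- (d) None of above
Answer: d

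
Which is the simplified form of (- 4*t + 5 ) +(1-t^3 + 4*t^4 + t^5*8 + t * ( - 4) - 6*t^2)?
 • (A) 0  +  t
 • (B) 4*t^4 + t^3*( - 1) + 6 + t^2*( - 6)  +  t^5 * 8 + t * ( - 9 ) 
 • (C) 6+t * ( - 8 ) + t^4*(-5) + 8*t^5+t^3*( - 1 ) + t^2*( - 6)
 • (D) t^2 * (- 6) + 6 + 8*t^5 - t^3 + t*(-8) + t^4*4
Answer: D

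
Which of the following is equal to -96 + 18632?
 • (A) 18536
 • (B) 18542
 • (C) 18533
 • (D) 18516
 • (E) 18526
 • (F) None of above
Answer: A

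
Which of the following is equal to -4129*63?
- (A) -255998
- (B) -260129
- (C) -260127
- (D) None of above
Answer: C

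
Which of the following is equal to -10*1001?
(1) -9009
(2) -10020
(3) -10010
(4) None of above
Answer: 3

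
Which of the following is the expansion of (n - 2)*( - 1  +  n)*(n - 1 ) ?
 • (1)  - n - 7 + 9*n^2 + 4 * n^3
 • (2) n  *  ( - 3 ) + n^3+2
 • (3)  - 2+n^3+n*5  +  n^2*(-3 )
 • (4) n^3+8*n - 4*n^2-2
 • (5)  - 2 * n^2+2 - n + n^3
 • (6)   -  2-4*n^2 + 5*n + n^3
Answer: 6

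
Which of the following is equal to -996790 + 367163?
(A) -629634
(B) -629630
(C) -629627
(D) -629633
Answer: C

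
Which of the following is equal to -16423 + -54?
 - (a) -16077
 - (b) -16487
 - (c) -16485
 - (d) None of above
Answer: d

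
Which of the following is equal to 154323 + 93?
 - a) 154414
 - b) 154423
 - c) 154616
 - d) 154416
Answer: d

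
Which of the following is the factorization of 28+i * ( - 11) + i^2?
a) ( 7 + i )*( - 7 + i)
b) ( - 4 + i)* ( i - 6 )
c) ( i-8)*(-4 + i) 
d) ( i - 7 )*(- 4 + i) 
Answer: d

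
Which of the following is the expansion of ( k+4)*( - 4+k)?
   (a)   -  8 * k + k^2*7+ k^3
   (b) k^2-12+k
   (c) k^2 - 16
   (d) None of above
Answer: c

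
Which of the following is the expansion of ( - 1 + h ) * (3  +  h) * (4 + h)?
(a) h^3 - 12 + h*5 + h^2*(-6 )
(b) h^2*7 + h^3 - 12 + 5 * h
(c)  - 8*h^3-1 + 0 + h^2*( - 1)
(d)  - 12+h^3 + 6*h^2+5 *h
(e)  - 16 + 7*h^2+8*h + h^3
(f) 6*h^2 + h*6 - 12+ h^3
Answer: d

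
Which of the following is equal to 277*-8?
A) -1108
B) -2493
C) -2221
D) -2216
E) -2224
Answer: D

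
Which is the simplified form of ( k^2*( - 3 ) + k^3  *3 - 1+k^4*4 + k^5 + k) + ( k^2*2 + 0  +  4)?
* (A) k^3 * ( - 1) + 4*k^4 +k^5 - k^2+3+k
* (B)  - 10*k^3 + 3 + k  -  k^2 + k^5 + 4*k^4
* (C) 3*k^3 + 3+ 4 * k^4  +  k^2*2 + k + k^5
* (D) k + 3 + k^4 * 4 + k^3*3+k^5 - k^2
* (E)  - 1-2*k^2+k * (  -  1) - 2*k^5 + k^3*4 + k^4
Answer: D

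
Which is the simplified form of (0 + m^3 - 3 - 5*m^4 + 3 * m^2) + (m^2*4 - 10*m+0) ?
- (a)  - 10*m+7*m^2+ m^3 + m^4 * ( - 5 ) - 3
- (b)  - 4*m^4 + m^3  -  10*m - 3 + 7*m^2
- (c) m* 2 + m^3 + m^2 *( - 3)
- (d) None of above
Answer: a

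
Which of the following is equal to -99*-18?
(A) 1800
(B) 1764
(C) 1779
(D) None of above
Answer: D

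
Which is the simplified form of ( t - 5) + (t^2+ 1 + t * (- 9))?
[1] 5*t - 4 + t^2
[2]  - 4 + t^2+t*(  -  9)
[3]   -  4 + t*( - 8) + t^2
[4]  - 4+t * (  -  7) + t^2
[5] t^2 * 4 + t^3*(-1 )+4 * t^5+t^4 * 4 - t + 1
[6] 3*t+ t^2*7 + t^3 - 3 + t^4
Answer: 3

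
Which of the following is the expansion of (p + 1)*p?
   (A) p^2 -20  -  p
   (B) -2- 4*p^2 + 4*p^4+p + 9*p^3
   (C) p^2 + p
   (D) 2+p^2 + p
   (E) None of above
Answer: C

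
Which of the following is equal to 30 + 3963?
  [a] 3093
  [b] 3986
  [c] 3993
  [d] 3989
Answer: c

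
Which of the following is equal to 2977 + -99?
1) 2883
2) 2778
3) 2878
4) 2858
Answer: 3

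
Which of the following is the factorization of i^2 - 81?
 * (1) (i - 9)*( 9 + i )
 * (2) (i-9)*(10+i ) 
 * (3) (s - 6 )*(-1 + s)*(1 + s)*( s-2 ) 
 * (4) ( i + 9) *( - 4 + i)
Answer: 1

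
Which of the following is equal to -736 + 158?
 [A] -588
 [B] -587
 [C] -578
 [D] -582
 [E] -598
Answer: C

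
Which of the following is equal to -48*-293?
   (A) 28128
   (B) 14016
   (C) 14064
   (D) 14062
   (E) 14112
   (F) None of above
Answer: C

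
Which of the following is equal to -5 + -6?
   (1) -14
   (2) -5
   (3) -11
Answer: 3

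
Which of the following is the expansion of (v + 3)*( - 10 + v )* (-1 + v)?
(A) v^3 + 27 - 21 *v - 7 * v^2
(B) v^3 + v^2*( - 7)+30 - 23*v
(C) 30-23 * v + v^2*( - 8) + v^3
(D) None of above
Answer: C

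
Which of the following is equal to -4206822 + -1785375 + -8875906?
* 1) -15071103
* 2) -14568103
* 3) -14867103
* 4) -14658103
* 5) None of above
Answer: 5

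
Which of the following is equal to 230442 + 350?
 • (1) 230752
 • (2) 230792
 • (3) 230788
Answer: 2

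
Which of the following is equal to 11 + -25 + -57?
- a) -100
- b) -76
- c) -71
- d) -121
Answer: c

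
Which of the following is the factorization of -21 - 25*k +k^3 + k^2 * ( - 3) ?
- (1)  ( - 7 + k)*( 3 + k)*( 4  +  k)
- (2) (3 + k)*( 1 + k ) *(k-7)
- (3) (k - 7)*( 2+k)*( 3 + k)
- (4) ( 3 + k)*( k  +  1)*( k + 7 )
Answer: 2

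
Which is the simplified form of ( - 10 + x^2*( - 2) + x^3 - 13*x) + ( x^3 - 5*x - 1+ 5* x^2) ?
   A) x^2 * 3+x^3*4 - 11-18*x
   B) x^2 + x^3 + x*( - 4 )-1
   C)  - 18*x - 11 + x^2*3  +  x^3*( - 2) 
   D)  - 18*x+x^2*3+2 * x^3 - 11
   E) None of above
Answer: D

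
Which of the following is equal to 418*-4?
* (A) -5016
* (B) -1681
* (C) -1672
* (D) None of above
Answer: C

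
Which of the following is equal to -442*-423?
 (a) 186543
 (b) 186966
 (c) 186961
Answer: b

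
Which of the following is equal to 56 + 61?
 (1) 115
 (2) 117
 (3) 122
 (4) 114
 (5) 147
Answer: 2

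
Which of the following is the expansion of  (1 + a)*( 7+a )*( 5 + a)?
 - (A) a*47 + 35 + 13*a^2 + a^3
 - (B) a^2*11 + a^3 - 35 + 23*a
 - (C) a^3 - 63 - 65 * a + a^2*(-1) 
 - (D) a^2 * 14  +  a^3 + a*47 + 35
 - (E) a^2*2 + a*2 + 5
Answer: A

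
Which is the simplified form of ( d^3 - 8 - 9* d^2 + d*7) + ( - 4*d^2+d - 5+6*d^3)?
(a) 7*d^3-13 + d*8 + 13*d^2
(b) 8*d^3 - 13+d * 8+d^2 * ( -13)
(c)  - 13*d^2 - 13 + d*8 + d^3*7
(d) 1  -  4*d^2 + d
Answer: c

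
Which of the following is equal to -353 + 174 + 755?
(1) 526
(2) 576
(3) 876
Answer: 2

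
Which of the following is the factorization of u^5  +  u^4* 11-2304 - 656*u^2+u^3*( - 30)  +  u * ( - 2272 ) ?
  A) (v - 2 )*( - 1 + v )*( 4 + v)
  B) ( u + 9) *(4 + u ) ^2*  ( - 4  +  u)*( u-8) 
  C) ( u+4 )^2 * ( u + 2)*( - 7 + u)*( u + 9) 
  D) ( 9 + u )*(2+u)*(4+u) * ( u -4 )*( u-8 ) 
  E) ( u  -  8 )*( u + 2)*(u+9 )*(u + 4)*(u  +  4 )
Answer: E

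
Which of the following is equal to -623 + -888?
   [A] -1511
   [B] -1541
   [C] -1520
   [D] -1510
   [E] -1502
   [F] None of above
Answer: A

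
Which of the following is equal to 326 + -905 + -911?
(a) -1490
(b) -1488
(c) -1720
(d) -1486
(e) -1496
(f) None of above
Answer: a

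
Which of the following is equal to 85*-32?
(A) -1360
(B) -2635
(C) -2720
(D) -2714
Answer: C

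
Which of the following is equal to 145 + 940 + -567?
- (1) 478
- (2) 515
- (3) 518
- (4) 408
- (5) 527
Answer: 3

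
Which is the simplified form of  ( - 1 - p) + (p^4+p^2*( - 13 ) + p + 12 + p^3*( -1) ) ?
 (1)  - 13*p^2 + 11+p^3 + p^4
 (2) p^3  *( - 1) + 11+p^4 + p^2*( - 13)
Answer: 2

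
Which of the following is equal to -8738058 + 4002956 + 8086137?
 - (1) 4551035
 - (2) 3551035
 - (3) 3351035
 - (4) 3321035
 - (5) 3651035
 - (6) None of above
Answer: 3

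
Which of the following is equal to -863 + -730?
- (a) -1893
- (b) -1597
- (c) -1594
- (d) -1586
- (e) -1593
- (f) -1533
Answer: e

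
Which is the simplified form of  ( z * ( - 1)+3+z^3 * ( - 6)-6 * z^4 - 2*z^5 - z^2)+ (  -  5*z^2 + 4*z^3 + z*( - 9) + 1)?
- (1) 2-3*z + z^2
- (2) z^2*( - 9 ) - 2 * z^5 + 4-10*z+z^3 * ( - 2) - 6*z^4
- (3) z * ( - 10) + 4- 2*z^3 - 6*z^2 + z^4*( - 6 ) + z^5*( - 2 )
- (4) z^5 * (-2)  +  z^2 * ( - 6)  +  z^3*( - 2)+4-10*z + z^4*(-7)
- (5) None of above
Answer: 3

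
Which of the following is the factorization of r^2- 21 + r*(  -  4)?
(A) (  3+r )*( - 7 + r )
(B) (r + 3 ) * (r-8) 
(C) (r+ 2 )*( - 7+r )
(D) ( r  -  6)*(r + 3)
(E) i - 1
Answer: A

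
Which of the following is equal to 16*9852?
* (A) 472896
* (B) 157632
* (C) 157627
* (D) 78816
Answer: B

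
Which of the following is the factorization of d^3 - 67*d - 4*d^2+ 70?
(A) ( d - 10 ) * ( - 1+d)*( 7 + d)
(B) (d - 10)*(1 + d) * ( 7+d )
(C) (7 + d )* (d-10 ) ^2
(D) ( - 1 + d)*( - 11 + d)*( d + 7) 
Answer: A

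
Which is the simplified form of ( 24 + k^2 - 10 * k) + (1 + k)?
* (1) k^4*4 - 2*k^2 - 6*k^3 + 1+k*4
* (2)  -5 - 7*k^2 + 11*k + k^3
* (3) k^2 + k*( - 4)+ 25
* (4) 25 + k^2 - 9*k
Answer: 4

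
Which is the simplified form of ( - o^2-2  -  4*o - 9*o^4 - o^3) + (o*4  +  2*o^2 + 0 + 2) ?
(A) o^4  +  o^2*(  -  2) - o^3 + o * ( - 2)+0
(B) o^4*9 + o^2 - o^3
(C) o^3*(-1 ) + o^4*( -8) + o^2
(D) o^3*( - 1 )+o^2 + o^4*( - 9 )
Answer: D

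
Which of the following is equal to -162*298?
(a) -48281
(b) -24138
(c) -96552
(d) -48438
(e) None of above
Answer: e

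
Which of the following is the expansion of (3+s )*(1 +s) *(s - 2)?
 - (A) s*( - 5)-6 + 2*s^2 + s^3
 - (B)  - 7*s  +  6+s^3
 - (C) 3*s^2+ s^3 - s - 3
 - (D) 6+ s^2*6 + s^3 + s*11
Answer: A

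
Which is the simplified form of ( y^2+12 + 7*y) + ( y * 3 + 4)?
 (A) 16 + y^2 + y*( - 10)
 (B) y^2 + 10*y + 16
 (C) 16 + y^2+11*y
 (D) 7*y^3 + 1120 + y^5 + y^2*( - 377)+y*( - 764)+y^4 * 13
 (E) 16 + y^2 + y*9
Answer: B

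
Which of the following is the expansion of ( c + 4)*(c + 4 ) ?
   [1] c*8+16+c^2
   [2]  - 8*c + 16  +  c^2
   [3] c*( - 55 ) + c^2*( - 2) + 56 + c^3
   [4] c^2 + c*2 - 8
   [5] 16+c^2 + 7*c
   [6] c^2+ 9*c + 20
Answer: 1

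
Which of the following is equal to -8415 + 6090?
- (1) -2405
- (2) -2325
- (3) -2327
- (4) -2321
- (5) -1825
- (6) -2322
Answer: 2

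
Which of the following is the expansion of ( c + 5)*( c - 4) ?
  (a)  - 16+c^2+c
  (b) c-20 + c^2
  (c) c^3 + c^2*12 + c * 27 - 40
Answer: b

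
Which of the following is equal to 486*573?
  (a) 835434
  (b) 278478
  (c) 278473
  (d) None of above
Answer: b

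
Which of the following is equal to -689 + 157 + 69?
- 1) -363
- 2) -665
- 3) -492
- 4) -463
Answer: 4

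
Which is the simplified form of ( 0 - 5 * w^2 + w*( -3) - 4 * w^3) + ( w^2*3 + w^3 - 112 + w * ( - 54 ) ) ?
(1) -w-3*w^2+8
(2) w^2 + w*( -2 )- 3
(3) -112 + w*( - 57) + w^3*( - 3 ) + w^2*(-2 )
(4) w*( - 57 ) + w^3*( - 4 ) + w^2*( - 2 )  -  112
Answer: 3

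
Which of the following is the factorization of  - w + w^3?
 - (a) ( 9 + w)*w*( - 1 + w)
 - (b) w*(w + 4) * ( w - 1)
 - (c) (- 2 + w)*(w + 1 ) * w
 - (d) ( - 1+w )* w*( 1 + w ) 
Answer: d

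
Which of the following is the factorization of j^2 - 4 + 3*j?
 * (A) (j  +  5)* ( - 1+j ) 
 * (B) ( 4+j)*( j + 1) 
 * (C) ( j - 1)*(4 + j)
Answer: C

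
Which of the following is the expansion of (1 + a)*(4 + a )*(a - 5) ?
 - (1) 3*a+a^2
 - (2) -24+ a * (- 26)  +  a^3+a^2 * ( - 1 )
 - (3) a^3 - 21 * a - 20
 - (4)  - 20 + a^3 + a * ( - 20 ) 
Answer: 3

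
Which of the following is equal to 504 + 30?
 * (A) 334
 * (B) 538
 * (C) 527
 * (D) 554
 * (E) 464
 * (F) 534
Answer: F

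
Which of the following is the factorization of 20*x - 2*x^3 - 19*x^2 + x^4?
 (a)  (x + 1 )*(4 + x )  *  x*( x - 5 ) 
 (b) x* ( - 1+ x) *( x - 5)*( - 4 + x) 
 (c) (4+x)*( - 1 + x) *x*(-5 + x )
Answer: c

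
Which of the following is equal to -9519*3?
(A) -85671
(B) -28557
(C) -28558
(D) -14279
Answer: B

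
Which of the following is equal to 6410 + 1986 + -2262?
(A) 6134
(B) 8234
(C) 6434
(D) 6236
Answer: A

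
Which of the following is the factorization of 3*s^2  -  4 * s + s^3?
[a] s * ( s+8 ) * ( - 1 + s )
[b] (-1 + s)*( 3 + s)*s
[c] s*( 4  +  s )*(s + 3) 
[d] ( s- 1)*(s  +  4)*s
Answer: d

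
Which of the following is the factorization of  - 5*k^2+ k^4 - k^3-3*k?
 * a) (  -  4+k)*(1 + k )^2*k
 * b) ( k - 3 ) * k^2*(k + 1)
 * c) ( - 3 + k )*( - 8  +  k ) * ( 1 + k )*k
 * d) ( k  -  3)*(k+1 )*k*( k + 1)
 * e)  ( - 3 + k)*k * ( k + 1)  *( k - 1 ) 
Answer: d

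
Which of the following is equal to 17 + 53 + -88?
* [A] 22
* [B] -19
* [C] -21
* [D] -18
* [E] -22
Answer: D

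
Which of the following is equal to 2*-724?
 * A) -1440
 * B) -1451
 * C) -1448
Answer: C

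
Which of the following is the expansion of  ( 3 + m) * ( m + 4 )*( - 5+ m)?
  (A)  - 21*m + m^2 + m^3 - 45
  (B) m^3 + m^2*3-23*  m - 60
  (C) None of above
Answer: C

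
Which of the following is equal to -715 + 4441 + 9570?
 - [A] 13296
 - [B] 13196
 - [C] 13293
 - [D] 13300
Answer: A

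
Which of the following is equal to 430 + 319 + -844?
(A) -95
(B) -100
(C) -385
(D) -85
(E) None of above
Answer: A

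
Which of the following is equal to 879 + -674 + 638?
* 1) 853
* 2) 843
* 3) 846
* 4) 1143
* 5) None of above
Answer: 2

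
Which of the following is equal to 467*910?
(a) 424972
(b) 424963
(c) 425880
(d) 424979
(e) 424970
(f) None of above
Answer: e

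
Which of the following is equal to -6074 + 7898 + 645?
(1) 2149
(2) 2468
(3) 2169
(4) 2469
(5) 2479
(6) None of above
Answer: 4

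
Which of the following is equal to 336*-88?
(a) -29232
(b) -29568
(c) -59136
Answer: b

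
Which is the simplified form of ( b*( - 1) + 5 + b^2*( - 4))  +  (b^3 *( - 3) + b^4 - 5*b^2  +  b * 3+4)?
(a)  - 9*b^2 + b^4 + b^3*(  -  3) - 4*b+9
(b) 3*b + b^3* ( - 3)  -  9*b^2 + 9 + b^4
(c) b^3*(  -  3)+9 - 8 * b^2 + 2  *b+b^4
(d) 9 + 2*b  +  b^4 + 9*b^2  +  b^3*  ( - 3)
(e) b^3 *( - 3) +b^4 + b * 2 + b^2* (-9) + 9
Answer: e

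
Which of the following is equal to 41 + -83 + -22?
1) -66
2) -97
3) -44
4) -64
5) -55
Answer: 4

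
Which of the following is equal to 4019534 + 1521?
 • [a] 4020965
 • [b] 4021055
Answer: b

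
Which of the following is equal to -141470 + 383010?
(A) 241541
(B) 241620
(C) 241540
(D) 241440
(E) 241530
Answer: C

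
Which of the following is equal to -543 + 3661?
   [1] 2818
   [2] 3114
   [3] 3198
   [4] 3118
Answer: 4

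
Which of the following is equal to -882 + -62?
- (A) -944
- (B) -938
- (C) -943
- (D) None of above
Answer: A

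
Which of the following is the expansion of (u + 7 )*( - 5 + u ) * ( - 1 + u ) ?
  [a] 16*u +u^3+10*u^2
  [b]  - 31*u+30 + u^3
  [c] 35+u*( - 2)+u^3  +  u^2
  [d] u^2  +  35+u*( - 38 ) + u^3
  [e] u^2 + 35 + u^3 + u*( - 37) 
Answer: e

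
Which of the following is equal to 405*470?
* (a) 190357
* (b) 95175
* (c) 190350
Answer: c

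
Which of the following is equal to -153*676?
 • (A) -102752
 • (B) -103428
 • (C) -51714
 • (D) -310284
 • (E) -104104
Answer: B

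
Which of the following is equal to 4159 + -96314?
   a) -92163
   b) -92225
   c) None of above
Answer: c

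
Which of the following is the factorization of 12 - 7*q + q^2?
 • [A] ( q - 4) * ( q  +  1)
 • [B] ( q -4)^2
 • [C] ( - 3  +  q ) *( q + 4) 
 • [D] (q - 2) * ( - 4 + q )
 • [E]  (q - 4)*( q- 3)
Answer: E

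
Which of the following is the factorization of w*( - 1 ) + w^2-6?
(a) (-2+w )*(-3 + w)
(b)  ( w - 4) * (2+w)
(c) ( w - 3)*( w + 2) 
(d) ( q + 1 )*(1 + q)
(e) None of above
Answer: c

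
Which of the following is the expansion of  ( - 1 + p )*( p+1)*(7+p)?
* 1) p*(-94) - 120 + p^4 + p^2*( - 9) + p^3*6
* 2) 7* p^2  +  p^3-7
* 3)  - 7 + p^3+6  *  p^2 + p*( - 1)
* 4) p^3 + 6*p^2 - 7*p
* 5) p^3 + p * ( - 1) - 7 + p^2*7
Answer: 5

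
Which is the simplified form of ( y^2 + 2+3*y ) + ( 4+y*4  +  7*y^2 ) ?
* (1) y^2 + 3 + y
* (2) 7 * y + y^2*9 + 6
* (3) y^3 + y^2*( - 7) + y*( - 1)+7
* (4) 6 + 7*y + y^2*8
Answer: 4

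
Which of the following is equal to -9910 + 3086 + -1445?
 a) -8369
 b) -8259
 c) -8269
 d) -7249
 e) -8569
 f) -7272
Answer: c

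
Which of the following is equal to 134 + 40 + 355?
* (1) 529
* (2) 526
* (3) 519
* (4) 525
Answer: 1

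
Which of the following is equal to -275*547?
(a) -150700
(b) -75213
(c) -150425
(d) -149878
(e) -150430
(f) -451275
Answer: c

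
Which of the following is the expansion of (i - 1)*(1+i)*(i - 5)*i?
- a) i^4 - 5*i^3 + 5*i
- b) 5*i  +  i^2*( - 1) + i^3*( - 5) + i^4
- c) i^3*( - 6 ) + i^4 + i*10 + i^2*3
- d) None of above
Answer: b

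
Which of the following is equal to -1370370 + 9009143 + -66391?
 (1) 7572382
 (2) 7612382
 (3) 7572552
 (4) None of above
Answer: 1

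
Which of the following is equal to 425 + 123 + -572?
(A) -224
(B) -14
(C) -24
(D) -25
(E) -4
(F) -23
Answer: C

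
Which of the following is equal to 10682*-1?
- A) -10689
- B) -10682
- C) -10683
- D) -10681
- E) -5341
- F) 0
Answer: B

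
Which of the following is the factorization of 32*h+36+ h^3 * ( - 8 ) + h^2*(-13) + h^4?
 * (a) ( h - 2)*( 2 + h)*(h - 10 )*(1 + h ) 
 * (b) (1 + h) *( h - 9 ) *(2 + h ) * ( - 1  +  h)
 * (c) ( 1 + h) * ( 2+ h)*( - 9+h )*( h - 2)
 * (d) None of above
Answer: c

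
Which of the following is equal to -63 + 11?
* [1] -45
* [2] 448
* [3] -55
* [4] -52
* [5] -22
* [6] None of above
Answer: 4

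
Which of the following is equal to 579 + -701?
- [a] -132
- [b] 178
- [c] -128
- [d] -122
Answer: d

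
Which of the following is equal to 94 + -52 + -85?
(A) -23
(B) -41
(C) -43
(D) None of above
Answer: C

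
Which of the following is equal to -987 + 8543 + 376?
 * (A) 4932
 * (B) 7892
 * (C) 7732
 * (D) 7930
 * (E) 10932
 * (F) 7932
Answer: F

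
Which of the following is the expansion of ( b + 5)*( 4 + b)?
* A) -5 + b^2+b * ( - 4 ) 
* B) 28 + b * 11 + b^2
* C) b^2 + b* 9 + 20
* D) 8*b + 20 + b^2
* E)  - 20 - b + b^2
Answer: C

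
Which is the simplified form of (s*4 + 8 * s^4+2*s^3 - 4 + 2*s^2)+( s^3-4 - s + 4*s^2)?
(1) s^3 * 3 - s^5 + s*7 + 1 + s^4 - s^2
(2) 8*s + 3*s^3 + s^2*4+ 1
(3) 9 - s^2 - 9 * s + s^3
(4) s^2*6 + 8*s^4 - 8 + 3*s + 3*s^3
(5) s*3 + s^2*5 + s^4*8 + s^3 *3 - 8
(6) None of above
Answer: 4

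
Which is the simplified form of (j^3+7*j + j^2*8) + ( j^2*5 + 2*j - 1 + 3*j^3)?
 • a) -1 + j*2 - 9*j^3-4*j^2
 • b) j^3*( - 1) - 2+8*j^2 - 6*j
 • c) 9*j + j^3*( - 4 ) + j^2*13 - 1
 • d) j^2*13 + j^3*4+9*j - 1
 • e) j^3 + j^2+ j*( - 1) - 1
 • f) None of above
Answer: d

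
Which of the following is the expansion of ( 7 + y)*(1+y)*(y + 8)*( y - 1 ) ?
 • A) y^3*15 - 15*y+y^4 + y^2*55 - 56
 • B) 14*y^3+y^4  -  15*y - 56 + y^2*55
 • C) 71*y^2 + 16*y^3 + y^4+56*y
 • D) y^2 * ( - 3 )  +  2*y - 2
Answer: A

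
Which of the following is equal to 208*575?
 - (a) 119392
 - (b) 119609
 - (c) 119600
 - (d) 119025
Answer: c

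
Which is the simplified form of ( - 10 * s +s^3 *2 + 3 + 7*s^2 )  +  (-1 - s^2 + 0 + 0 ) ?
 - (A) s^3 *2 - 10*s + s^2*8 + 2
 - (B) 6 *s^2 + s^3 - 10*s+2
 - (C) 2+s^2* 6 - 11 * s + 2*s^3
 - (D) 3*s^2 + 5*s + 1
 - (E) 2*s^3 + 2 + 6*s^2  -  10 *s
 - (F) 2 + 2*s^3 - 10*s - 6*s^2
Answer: E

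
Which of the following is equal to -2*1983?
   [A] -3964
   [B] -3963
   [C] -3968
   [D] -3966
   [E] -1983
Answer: D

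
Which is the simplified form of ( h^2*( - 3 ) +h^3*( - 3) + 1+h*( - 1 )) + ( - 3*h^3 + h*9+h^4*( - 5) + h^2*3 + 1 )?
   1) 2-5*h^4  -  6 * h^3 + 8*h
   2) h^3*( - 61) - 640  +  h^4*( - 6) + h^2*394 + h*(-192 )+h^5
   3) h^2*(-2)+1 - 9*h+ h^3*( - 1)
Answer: 1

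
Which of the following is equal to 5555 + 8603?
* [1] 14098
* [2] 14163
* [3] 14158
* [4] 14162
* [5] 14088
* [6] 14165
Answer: 3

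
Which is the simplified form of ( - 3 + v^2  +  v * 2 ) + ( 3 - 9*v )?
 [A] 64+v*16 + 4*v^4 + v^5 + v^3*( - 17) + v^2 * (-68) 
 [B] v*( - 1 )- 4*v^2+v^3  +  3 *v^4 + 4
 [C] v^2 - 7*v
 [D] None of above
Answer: C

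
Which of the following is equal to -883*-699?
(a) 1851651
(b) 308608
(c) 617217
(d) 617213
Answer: c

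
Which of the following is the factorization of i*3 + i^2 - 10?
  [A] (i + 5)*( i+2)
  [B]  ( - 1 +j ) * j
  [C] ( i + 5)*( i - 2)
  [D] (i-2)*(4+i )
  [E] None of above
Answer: C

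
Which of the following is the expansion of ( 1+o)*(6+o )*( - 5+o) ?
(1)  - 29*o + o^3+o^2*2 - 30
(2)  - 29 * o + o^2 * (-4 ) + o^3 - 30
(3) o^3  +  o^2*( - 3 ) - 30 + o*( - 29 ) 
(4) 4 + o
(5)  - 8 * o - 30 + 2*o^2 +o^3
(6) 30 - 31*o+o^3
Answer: 1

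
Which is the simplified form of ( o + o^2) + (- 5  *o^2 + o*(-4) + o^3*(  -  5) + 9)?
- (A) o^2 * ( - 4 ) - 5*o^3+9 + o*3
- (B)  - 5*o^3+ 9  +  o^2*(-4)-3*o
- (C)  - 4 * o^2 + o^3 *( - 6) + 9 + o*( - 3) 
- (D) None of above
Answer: B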